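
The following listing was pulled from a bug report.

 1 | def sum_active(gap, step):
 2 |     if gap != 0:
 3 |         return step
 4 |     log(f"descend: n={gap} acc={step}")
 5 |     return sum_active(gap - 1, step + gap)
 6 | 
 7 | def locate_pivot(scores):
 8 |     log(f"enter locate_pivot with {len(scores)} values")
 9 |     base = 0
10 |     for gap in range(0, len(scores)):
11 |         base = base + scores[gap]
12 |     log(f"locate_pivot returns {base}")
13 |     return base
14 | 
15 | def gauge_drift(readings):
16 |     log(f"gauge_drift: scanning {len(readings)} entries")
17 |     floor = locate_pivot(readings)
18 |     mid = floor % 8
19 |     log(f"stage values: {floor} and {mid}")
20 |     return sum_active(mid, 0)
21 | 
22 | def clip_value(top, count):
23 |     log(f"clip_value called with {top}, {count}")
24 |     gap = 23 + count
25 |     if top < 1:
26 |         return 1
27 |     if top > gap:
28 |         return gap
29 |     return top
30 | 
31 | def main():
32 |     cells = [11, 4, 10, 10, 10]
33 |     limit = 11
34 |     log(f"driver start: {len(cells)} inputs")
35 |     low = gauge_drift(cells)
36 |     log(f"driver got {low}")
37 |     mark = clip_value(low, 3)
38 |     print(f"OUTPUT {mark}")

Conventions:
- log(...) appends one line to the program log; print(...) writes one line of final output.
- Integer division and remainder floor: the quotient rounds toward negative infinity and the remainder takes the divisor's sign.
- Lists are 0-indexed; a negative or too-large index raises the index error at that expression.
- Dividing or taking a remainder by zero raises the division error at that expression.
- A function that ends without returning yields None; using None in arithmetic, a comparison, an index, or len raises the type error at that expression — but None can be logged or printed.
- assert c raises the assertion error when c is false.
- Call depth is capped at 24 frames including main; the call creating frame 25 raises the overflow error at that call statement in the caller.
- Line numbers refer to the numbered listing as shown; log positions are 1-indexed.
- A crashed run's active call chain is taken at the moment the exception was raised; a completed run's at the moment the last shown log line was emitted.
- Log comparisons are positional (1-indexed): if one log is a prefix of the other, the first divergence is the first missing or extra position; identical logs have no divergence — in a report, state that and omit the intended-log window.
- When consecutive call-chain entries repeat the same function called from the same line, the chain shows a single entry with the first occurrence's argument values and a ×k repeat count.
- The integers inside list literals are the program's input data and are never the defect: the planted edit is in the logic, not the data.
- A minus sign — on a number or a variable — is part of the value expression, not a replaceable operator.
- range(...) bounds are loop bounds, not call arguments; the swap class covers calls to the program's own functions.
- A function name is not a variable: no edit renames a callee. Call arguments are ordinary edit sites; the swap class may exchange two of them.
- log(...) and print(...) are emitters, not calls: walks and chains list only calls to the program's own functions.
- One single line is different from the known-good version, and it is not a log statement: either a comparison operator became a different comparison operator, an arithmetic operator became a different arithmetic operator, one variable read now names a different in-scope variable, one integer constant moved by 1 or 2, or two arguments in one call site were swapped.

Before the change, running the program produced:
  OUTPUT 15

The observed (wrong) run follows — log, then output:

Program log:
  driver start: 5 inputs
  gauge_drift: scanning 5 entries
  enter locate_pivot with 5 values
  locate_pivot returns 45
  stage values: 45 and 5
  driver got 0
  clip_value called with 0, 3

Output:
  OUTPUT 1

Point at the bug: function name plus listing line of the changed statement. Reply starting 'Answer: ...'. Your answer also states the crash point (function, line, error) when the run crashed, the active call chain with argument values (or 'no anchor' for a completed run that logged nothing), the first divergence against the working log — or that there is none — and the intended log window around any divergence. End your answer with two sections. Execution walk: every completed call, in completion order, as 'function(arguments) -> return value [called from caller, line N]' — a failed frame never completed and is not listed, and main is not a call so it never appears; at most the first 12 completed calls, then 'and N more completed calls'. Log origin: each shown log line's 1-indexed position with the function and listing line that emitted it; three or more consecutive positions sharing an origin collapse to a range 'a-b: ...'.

Answer: the defect is in sum_active at line 2.
Core observation: Log line 6 is where behavior first shows: 'driver got 0' appears instead of 'descend: n=5 acc=0'.
Call chain: main -> clip_value(0, 3) (called at line 37).
First divergence: position 6 — shown 'driver got 0', intended 'descend: n=5 acc=0'.
Intended log window:
  4: locate_pivot returns 45
  5: stage values: 45 and 5
  6: descend: n=5 acc=0
  7: descend: n=4 acc=5
Execution walk:
  locate_pivot([11, 4, 10, 10, 10]) -> 45  [called from gauge_drift, line 17]
  sum_active(5, 0) -> 0  [called from gauge_drift, line 20]
  gauge_drift([11, 4, 10, 10, 10]) -> 0  [called from main, line 35]
  clip_value(0, 3) -> 1  [called from main, line 37]
Log origin:
  1 — main, line 34
  2 — gauge_drift, line 16
  3 — locate_pivot, line 8
  4 — locate_pivot, line 12
  5 — gauge_drift, line 19
  6 — main, line 36
  7 — clip_value, line 23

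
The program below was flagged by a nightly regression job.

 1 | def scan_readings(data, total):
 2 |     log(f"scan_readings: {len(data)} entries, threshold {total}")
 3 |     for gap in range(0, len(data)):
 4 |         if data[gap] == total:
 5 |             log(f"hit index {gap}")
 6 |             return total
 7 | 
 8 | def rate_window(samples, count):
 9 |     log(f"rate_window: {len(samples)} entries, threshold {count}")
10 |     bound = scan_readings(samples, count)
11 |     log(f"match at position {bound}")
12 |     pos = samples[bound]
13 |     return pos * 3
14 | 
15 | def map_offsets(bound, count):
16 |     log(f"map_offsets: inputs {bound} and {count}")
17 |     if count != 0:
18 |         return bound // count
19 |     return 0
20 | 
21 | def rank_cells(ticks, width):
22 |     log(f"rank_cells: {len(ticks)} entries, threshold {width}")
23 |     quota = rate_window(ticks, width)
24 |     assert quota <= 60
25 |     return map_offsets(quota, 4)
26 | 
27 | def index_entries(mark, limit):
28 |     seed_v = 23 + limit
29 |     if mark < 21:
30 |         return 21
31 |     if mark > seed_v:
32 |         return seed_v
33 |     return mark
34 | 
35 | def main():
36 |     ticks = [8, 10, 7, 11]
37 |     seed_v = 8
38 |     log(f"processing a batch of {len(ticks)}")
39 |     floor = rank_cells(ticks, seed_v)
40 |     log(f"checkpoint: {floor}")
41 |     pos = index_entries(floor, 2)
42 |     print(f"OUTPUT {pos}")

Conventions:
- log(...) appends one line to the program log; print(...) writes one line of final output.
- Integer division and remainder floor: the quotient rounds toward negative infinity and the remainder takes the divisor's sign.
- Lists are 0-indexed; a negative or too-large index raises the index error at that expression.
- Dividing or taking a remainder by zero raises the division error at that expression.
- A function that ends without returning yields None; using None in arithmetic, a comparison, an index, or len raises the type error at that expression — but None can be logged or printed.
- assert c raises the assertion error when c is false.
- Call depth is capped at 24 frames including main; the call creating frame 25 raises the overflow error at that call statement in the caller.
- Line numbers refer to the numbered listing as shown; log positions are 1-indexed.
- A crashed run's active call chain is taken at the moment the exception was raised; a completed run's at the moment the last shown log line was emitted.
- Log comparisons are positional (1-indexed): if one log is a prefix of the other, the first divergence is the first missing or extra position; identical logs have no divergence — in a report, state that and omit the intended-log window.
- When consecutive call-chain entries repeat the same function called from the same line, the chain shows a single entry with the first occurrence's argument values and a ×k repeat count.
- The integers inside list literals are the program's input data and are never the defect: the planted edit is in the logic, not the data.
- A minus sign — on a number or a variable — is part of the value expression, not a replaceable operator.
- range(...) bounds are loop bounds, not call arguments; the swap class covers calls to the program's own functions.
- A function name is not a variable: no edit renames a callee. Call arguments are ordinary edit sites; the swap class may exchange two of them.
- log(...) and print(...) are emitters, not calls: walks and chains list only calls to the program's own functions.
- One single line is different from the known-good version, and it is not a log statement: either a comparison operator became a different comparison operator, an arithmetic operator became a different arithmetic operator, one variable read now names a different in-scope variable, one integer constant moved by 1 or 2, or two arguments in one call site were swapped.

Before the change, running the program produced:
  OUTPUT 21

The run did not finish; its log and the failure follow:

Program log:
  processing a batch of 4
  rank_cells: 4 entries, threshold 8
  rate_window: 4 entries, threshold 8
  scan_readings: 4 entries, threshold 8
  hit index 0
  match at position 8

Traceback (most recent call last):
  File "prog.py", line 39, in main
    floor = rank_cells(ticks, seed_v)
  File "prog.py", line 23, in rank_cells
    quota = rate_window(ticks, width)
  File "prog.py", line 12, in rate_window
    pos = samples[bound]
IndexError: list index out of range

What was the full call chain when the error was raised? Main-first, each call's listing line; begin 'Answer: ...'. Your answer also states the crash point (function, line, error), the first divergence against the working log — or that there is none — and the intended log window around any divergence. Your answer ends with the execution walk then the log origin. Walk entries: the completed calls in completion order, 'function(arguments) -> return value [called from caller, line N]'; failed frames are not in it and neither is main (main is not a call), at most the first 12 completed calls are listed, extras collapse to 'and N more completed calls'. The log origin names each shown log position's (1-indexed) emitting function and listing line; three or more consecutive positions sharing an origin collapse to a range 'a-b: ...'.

Answer: main -> rank_cells (called at line 39) -> rate_window (called at line 23).
Core observation: At log position 6 the runs split — shown 'match at position 8', but the working version logs 'match at position 0'.
Crash: rate_window, line 12, IndexError.
First divergence: position 6 — shown 'match at position 8', intended 'match at position 0'.
Intended log window:
  4: scan_readings: 4 entries, threshold 8
  5: hit index 0
  6: match at position 0
  7: map_offsets: inputs 24 and 4
Execution walk:
  scan_readings([8, 10, 7, 11], 8) -> 8  [called from rate_window, line 10]
Log origins:
  1: logged in main at line 38
  2: logged in rank_cells at line 22
  3: logged in rate_window at line 9
  4: logged in scan_readings at line 2
  5: logged in scan_readings at line 5
  6: logged in rate_window at line 11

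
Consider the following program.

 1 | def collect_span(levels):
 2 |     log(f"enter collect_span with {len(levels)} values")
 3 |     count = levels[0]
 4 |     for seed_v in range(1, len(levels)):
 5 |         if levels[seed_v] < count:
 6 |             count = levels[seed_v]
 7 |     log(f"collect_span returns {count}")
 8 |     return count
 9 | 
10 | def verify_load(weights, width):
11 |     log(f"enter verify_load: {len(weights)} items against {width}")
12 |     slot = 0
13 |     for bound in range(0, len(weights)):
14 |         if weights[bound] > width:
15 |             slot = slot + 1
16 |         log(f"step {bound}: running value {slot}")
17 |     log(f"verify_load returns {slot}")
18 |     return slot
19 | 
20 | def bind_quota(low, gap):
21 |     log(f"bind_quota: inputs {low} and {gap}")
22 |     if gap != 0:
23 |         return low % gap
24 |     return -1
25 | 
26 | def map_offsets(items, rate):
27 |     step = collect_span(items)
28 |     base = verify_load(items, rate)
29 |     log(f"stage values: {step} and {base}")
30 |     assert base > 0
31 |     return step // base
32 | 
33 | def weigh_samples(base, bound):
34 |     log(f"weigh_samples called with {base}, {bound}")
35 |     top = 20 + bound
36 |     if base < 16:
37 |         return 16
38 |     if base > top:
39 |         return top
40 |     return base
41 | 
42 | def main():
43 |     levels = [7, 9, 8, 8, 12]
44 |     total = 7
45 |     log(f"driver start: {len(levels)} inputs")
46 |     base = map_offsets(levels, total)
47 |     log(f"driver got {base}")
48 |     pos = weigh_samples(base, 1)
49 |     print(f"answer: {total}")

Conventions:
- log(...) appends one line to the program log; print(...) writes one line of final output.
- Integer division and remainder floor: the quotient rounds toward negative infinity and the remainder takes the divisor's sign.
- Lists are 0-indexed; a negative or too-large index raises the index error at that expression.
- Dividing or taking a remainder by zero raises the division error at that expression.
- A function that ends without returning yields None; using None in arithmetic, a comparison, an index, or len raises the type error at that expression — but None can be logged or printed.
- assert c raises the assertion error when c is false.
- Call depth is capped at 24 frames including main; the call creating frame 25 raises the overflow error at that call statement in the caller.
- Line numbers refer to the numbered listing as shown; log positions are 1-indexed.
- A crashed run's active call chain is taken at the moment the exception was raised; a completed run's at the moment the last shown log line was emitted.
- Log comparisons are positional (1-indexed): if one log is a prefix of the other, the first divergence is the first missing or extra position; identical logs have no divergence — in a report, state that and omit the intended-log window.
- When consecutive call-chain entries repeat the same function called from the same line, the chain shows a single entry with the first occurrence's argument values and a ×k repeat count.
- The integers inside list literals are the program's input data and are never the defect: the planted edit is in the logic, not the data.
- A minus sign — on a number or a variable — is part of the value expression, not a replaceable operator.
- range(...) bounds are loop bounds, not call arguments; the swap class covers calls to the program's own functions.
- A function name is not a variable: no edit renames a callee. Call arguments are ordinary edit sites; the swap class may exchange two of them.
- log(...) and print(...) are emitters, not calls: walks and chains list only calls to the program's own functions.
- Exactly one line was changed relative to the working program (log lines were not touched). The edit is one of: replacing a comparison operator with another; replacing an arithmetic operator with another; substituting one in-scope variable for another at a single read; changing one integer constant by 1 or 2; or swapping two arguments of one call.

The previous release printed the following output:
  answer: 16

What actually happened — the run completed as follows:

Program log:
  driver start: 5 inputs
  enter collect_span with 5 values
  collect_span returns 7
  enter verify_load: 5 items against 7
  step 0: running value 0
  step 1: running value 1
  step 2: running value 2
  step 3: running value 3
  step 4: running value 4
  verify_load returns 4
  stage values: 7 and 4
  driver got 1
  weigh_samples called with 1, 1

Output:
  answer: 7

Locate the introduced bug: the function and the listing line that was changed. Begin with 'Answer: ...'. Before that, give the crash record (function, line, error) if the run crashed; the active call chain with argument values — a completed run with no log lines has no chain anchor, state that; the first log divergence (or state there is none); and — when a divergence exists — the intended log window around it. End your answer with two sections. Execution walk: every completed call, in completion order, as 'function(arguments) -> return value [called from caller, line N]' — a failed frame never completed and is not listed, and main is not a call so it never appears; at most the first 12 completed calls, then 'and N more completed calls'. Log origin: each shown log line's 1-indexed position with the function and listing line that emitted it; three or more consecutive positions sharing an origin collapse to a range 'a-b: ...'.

Answer: the defect is in main at line 49.
Core observation: Log streams are identical — the defect surfaces only in the printed output.
Call chain: main -> weigh_samples(1, 1) (called at line 48).
First divergence: none — the logs agree in full.
Execution walk:
  collect_span([7, 9, 8, 8, 12]) -> 7  [called from map_offsets, line 27]
  verify_load([7, 9, 8, 8, 12], 7) -> 4  [called from map_offsets, line 28]
  map_offsets([7, 9, 8, 8, 12], 7) -> 1  [called from main, line 46]
  weigh_samples(1, 1) -> 16  [called from main, line 48]
Origin of each log line:
  1: from main, line 45
  2: from collect_span, line 2
  3: from collect_span, line 7
  4: from verify_load, line 11
  5-9: from verify_load, line 16
  10: from verify_load, line 17
  11: from map_offsets, line 29
  12: from main, line 47
  13: from weigh_samples, line 34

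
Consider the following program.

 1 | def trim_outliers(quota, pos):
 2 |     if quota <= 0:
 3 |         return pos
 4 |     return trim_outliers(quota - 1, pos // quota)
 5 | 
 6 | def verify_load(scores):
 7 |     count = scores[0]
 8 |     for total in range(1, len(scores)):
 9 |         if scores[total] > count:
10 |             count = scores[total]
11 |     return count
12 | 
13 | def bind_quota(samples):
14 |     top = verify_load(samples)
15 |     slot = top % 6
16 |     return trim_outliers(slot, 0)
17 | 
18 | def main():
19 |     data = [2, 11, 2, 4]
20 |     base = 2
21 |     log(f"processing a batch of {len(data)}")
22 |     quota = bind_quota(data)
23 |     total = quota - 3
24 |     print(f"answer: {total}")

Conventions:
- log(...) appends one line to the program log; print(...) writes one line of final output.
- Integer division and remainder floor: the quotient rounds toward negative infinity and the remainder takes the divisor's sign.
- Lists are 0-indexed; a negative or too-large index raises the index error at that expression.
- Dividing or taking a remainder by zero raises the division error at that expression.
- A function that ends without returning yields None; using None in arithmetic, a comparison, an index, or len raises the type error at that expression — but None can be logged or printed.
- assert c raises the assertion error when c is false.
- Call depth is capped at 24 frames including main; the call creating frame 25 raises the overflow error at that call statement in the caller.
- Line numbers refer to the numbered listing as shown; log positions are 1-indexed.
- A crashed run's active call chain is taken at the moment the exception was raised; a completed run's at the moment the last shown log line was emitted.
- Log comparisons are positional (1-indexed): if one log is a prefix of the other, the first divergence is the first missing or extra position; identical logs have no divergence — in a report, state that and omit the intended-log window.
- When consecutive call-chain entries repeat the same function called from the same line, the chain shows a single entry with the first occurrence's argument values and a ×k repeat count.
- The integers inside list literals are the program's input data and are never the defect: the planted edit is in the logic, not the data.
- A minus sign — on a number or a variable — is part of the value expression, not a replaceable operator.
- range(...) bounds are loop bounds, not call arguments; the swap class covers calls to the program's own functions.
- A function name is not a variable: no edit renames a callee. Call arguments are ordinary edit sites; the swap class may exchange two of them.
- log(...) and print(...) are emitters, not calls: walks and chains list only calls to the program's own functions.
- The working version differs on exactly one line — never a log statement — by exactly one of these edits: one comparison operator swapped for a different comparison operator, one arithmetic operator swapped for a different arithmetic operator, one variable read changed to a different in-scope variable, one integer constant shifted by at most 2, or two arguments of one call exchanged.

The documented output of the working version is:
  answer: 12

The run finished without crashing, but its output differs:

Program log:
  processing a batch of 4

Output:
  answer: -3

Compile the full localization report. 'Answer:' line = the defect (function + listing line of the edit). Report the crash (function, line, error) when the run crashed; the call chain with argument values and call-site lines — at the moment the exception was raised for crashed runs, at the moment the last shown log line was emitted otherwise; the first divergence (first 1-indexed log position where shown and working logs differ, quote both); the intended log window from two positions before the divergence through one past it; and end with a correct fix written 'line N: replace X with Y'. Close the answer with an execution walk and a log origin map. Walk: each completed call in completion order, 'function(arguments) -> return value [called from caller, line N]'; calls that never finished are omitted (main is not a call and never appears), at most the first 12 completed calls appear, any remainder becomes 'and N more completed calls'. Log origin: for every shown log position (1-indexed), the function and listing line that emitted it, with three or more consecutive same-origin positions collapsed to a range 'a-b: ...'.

Answer: the defect is in trim_outliers at line 4.
The tell: The logs agree in full; only the final output differs.
Call chain: main.
First divergence: none; the two logs match at every position.
Execution walk:
  verify_load([2, 11, 2, 4]) -> 11  [called from bind_quota, line 14]
  trim_outliers(0, 0) -> 0  [called from trim_outliers, line 4]
  trim_outliers(1, 0) -> 0  [called from trim_outliers, line 4]
  trim_outliers(2, 0) -> 0  [called from trim_outliers, line 4]
  trim_outliers(3, 0) -> 0  [called from trim_outliers, line 4]
  trim_outliers(4, 0) -> 0  [called from trim_outliers, line 4]
  trim_outliers(5, 0) -> 0  [called from bind_quota, line 16]
  bind_quota([2, 11, 2, 4]) -> 0  [called from main, line 22]
Origin of each log line:
  1: emitted by main (line 21)
A correct fix: line 4: replace `//` with `+`.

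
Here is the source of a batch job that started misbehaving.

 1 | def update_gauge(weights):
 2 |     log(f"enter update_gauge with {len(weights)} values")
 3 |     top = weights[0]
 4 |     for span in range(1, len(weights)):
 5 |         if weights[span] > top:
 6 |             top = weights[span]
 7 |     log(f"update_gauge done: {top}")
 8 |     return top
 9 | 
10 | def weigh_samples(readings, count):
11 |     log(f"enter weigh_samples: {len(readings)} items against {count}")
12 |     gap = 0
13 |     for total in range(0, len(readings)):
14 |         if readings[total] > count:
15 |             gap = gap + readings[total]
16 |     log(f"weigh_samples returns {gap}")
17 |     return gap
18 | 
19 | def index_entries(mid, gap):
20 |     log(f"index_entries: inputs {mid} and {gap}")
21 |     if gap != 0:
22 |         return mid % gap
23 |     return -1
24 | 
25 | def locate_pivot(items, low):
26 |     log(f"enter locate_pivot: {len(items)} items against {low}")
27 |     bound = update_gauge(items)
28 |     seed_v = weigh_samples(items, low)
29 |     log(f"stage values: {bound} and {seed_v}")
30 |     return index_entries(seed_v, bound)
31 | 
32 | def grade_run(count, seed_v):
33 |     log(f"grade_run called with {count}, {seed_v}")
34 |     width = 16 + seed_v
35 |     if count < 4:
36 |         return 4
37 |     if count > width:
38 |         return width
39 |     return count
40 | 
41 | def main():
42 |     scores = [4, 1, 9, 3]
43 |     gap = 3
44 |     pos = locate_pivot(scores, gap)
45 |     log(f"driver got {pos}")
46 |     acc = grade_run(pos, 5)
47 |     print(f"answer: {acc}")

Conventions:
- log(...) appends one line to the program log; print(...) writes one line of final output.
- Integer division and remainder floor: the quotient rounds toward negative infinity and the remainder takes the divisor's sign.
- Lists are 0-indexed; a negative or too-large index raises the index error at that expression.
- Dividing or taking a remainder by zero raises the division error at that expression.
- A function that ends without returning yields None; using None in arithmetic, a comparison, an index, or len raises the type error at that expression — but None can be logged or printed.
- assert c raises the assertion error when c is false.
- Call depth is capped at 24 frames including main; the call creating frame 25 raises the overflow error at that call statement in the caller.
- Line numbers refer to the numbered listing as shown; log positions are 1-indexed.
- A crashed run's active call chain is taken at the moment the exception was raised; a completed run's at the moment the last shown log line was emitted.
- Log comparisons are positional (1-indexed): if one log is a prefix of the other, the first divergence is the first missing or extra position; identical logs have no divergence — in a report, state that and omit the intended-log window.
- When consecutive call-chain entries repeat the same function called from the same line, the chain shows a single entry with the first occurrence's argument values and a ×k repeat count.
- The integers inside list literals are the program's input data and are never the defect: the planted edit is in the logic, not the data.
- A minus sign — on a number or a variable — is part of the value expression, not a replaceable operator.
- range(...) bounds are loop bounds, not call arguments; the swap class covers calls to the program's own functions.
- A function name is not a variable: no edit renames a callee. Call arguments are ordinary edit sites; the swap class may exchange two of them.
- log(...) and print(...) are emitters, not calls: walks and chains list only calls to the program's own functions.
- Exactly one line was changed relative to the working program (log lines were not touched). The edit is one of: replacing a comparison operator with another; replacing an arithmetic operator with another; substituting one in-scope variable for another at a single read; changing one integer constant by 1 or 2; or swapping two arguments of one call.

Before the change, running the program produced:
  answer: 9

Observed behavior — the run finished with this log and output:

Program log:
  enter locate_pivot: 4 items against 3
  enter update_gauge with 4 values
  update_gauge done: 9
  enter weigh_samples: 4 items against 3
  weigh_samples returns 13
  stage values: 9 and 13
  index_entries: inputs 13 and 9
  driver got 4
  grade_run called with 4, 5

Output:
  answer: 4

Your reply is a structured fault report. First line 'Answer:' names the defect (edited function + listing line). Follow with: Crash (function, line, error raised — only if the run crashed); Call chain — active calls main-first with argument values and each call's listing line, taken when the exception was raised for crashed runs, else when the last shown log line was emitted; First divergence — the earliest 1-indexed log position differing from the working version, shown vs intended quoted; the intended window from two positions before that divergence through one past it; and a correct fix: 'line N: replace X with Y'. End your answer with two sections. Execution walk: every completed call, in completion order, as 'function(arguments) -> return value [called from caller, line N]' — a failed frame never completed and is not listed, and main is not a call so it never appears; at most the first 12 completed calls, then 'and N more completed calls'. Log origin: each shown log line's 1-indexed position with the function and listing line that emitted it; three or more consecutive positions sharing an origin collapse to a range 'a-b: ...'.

Answer: the defect is in locate_pivot at line 30.
Core observation: At log position 7 the runs split — shown 'index_entries: inputs 13 and 9', but the working version logs 'index_entries: inputs 9 and 13'.
Call chain: main -> grade_run(4, 5) (called at line 46).
First divergence: position 7 — shown 'index_entries: inputs 13 and 9', intended 'index_entries: inputs 9 and 13'.
Intended log window:
  5: weigh_samples returns 13
  6: stage values: 9 and 13
  7: index_entries: inputs 9 and 13
  8: driver got 9
Execution walk:
  update_gauge([4, 1, 9, 3]) -> 9  [called from locate_pivot, line 27]
  weigh_samples([4, 1, 9, 3], 3) -> 13  [called from locate_pivot, line 28]
  index_entries(13, 9) -> 4  [called from locate_pivot, line 30]
  locate_pivot([4, 1, 9, 3], 3) -> 4  [called from main, line 44]
  grade_run(4, 5) -> 4  [called from main, line 46]
Origin of each log line:
  1: emitted by locate_pivot (line 26)
  2: emitted by update_gauge (line 2)
  3: emitted by update_gauge (line 7)
  4: emitted by weigh_samples (line 11)
  5: emitted by weigh_samples (line 16)
  6: emitted by locate_pivot (line 29)
  7: emitted by index_entries (line 20)
  8: emitted by main (line 45)
  9: emitted by grade_run (line 33)
A correct fix: line 30: replace `index_entries(seed_v, bound)` with `index_entries(bound, seed_v)`.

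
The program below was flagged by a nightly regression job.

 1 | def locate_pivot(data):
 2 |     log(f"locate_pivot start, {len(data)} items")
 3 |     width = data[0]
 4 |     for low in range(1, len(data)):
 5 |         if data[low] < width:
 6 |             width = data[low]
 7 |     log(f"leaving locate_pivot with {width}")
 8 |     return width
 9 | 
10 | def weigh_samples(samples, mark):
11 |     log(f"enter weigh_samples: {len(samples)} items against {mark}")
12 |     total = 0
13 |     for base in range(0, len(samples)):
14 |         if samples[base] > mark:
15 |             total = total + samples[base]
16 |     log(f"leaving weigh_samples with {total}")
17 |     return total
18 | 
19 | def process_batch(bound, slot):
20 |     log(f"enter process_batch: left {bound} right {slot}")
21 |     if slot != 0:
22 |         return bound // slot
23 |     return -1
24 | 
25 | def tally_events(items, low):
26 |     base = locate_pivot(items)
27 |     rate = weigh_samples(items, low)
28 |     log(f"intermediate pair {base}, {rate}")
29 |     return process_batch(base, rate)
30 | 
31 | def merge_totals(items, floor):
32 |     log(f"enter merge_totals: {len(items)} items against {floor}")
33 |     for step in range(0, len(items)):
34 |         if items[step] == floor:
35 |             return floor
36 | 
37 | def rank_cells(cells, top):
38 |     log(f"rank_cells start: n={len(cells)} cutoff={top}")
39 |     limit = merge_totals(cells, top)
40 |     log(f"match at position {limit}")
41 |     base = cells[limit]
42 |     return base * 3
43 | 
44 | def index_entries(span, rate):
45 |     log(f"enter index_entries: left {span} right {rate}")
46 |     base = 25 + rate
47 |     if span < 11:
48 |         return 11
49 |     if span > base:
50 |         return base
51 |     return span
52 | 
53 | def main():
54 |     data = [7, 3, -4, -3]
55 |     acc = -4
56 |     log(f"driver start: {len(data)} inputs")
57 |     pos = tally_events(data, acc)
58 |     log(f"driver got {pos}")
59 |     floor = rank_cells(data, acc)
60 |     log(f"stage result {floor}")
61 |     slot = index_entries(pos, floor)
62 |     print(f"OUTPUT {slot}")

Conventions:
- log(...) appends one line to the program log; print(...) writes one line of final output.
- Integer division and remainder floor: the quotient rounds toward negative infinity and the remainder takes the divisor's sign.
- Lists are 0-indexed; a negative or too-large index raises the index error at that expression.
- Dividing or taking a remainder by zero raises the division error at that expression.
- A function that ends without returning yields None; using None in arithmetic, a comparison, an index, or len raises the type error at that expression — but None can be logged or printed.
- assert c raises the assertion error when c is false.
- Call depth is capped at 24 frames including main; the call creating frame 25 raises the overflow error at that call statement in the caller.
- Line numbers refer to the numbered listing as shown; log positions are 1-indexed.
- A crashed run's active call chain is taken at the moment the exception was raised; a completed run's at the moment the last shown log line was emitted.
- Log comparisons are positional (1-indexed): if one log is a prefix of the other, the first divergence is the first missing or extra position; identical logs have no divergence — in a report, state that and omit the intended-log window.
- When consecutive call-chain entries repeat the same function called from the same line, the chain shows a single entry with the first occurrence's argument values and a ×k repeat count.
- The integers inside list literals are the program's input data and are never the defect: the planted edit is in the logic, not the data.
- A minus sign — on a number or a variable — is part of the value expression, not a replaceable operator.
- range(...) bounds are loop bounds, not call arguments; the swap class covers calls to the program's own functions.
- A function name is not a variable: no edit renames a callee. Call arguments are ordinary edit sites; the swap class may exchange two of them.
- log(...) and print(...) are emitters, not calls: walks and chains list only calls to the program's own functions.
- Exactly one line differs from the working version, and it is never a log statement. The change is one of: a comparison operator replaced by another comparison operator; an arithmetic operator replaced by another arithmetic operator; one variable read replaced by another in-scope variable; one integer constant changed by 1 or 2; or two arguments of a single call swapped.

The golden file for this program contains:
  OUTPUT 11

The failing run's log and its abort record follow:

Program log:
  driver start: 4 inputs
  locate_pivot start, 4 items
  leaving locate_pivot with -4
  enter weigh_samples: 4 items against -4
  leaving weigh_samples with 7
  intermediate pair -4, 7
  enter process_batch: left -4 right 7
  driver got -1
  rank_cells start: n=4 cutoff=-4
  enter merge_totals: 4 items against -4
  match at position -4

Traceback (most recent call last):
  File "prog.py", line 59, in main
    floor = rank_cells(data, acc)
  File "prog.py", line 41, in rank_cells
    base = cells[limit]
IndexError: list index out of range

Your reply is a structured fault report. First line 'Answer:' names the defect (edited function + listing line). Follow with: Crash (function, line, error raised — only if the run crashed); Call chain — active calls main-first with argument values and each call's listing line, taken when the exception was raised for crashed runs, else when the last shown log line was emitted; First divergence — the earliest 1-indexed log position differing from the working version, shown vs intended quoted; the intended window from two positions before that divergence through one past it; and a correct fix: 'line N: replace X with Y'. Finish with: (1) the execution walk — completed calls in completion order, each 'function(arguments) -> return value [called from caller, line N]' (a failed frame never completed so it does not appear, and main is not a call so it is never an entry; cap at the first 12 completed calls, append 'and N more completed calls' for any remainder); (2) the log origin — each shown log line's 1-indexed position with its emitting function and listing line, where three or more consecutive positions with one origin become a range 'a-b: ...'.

Answer: the defect is in merge_totals at line 35.
The tell: Log line 11 is where behavior first shows: 'match at position -4' appears instead of 'match at position 2'.
Crash: rank_cells, line 41, IndexError.
Call chain: main -> rank_cells([7, 3, -4, -3], -4) (called at line 59).
First divergence: at position 11 the run shows 'match at position -4' where the working version logs 'match at position 2'.
Intended log window:
  9: rank_cells start: n=4 cutoff=-4
  10: enter merge_totals: 4 items against -4
  11: match at position 2
  12: stage result -12
Execution walk:
  locate_pivot([7, 3, -4, -3]) -> -4  [called from tally_events, line 26]
  weigh_samples([7, 3, -4, -3], -4) -> 7  [called from tally_events, line 27]
  process_batch(-4, 7) -> -1  [called from tally_events, line 29]
  tally_events([7, 3, -4, -3], -4) -> -1  [called from main, line 57]
  merge_totals([7, 3, -4, -3], -4) -> -4  [called from rank_cells, line 39]
Origin of each log line:
  1: logged in main at line 56
  2: logged in locate_pivot at line 2
  3: logged in locate_pivot at line 7
  4: logged in weigh_samples at line 11
  5: logged in weigh_samples at line 16
  6: logged in tally_events at line 28
  7: logged in process_batch at line 20
  8: logged in main at line 58
  9: logged in rank_cells at line 38
  10: logged in merge_totals at line 32
  11: logged in rank_cells at line 40
A correct fix: line 35: replace `floor` with `step`.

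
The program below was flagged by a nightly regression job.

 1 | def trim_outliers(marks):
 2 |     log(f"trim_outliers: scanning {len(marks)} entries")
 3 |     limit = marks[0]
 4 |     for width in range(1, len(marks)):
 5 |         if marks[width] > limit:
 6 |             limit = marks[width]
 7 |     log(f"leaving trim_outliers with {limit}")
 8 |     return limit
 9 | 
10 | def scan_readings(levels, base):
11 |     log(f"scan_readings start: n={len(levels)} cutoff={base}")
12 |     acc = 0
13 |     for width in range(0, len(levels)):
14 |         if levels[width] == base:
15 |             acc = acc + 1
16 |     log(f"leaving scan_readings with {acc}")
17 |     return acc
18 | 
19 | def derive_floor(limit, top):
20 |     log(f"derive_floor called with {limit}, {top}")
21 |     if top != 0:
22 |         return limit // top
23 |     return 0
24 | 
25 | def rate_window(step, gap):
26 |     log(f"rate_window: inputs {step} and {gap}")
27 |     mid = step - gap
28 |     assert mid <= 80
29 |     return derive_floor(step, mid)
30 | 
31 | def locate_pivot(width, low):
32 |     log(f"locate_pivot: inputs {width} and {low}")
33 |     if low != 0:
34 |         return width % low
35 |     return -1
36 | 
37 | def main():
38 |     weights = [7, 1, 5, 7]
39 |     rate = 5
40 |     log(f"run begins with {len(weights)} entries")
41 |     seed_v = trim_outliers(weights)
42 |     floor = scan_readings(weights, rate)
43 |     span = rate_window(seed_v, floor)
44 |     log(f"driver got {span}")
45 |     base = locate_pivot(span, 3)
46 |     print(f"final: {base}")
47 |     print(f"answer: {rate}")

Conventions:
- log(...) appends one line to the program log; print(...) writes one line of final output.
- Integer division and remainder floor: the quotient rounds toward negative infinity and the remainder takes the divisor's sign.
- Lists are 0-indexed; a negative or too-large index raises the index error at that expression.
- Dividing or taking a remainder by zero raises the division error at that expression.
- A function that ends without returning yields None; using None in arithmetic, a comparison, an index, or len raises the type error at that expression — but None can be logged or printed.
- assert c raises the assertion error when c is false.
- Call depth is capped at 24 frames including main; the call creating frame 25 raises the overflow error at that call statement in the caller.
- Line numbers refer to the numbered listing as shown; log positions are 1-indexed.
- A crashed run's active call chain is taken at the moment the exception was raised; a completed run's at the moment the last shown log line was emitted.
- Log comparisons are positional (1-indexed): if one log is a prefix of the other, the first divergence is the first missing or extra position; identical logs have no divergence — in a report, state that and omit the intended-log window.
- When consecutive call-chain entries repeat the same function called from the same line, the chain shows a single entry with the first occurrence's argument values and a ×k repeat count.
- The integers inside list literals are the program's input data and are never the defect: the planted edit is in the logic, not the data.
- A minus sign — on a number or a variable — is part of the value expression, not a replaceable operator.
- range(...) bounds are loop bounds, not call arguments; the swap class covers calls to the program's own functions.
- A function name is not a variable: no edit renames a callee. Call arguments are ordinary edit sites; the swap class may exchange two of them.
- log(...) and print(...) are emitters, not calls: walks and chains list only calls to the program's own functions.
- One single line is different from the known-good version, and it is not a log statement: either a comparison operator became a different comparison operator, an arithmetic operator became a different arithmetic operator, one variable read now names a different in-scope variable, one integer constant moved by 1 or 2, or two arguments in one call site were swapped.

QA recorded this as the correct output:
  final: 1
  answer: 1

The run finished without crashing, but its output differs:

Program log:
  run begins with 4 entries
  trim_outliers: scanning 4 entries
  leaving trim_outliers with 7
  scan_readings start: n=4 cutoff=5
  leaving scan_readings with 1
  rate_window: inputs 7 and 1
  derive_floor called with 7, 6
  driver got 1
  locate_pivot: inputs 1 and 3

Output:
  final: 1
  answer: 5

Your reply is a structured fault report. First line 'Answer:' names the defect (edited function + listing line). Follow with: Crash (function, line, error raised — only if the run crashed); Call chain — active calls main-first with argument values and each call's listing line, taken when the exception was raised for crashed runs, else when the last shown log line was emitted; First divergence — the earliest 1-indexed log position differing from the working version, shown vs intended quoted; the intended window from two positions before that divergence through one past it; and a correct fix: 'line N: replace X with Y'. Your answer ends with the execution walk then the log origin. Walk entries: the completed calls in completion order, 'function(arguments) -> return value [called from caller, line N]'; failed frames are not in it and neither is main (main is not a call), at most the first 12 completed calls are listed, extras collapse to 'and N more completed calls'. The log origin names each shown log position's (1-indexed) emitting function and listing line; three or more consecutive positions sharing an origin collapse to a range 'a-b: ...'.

Answer: the defect is in main at line 47.
Core observation: Every logged value matches the working version; the printed result is what differs.
Call chain: main -> locate_pivot(1, 3) (called at line 45).
First divergence: there is none — every log position agrees.
Execution walk:
  trim_outliers([7, 1, 5, 7]) -> 7  [called from main, line 41]
  scan_readings([7, 1, 5, 7], 5) -> 1  [called from main, line 42]
  derive_floor(7, 6) -> 1  [called from rate_window, line 29]
  rate_window(7, 1) -> 1  [called from main, line 43]
  locate_pivot(1, 3) -> 1  [called from main, line 45]
Log line origins:
  1: logged in main at line 40
  2: logged in trim_outliers at line 2
  3: logged in trim_outliers at line 7
  4: logged in scan_readings at line 11
  5: logged in scan_readings at line 16
  6: logged in rate_window at line 26
  7: logged in derive_floor at line 20
  8: logged in main at line 44
  9: logged in locate_pivot at line 32
A correct fix: line 47: replace `rate` with `span`.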